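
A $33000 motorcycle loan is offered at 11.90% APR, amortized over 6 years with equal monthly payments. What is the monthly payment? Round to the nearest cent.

$643.44

Monthly rate = 11.9%/12 = 0.0099167; payment = 33,000 × 0.0099167 / (1 − (1+0.0099167)^−72) = $643.44.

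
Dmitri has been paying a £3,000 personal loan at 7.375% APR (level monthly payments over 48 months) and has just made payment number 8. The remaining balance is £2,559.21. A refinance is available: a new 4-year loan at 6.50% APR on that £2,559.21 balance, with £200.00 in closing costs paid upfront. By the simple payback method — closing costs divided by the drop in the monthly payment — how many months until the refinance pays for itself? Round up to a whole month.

Current payment = 3,000 × 7.375%/12 / (1 − (1+0.0061458)^−48) = £72.36.
Refinanced payment = 2,559.21 × 0.0054167 / (1 − (1+0.0054167)^−48) = £60.69.
Monthly savings = £72.36 − £60.69 = £11.67.
Break-even = £200.00 / £11.67 = 17.14 → 18 months.

18 months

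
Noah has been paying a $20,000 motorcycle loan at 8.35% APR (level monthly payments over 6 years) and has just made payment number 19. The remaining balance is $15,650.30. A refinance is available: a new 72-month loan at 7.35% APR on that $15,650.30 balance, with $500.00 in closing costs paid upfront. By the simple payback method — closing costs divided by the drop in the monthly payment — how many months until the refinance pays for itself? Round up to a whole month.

Current payment = 20,000 × 8.35%/12 / (1 − (1+0.0069583)^−72) = $354.09.
Refinanced payment = 15,650.30 × 0.0061250 / (1 − (1+0.0061250)^−72) = $269.46.
Monthly savings = $354.09 − $269.46 = $84.63.
Break-even = $500.00 / $84.63 = 5.91 → 6 months.

6 months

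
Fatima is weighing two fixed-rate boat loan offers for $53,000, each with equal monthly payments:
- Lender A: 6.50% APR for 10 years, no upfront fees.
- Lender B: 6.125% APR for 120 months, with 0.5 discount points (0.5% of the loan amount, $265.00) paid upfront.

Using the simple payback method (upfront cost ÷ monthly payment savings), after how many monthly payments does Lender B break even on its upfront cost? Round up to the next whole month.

27 months

Lender A: monthly rate = 6.5%/12 = 0.0054167; payment = 53,000 × 0.0054167 / (1 − (1+0.0054167)^−120) = $601.80.
Lender B: at 6.125% the monthly rate is 0.0051042, so the payment is 53,000 × 0.0051042 / (1 − 1.0051042^−120) = $591.74.
Monthly savings = $601.80 − $591.74 = $10.06.
Break-even = $265.00 / $10.06 = 26.34 → 27 months.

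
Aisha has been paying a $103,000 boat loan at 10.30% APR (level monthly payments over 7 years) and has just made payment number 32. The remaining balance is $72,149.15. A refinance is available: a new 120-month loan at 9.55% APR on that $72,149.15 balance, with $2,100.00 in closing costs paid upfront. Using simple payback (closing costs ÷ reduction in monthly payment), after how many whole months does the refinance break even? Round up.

Current payment = 103,000 × 10.3%/12 / (1 − (1+0.0085833)^−84) = $1,725.93.
Refinanced payment = 72,149.15 × 0.0079583 / (1 − (1+0.0079583)^−120) = $935.57.
Monthly savings = $1,725.93 − $935.57 = $790.36.
Break-even = $2,100.00 / $790.36 = 2.66 → 3 months.

3 months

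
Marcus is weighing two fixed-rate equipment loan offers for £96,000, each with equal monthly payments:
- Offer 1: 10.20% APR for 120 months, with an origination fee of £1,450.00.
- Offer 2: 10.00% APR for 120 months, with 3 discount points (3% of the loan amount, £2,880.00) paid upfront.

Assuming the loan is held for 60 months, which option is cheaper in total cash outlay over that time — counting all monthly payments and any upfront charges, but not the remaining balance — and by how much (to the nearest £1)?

Offer 1: at 10.20% the monthly rate is 0.0085000, so the payment is 96,000 × 0.0085000 / (1 − 1.0085000^−120) = £1,279.30.
Offer 2: at 10.00% the monthly rate is 0.0083333, so the payment is 96,000 × 0.0083333 / (1 − 1.0083333^−120) = £1,268.65.
Over 60 months: Offer 1 costs 60 × £1,279.30 + £1,450.00 = £78,208.00; Offer 2 costs 60 × £1,268.65 + £2,880.00 = £78,999.00.
Offer 1 is cheaper by £78,999.00 − £78,208.00 = £791.00.

Offer 1 by £791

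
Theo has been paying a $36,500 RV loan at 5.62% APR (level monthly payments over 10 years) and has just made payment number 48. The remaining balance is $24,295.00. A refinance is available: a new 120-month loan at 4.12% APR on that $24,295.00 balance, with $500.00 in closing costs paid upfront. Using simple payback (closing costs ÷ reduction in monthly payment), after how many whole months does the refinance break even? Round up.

Current payment = 36,500 × 5.62%/12 / (1 − (1+0.0046833)^−120) = $398.29.
Refinanced payment = 24,295.00 × 0.0034333 / (1 − (1+0.0034333)^−120) = $247.36.
Monthly savings = $398.29 − $247.36 = $150.93.
Break-even = $500.00 / $150.93 = 3.31 → 4 months.

4 months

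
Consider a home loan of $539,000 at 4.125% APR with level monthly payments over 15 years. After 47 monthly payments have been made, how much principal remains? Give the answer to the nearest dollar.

$428,619

With monthly rate i = 4.125%/12 = 0.0034375, the balance after k of n payments is P · [(1+i)^n − (1+i)^k] / [(1+i)^n − 1].
(1+0.0034375)^180 = 1.85463693 and (1+0.0034375)^47 = 1.17502033, so the balance is 539,000 × (1.85463693 − 1.17502033) / (1.85463693 − 1) = $428,618.67.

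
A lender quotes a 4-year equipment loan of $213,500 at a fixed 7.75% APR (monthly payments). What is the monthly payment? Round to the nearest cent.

Monthly rate = 7.75%/12 = 0.0064583; payment = 213,500 × 0.0064583 / (1 − (1+0.0064583)^−48) = $5,187.14.

$5,187.14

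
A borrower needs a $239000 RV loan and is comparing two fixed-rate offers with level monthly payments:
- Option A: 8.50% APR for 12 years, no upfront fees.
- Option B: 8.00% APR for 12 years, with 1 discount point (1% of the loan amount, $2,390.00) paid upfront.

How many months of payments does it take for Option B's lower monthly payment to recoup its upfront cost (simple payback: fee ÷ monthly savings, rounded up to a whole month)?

Option A: monthly rate = 8.5%/12 = 0.0070833; payment = 239,000 × 0.0070833 / (1 − (1+0.0070833)^−144) = $2,653.03.
Option B: at 8.00% the monthly rate is 0.0066667, so the payment is 239,000 × 0.0066667 / (1 − 1.0066667^−144) = $2,587.06.
Monthly savings = $2,653.03 − $2,587.06 = $65.97.
Break-even = $2,390.00 / $65.97 = 36.23 → 37 months.

37 months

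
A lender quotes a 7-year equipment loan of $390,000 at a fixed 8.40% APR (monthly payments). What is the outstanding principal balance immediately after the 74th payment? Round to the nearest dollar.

$59,261

With monthly rate i = 8.4%/12 = 0.0070000, the balance after k of n payments is P · [(1+i)^n − (1+i)^k] / [(1+i)^n − 1].
(1+0.0070000)^84 = 1.79669983 and (1+0.0070000)^74 = 1.67564039, so the balance is 390,000 × (1.79669983 − 1.67564039) / (1.79669983 − 1) = $59,260.94.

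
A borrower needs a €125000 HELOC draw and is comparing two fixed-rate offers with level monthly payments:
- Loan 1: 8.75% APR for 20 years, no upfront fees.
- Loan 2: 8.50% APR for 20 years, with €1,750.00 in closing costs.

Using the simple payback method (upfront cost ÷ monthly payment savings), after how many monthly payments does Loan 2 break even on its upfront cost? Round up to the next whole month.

Loan 1: monthly rate = 8.75%/12 = 0.0072917; payment = 125,000 × 0.0072917 / (1 − (1+0.0072917)^−240) = €1,104.64.
Loan 2: monthly rate = 8.5%/12 = 0.0070833; payment = 125,000 × 0.0070833 / (1 − (1+0.0070833)^−240) = €1,084.78.
Monthly savings = €1,104.64 − €1,084.78 = €19.86.
Break-even = €1,750.00 / €19.86 = 88.12 → 89 months.

89 months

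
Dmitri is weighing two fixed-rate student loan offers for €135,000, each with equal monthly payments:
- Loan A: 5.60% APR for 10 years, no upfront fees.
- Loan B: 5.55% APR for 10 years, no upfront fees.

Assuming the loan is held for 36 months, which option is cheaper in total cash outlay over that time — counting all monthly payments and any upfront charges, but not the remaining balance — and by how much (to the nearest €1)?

Loan B by €121

Loan A: monthly rate = 5.6%/12 = 0.0046667; payment = 135,000 × 0.0046667 / (1 − (1+0.0046667)^−120) = €1,471.80.
Loan B: at 5.55% the monthly rate is 0.0046250, so the payment is 135,000 × 0.0046250 / (1 − 1.0046250^−120) = €1,468.45.
Over 36 months: Loan A costs 36 × €1,471.80 = €52,984.80; Loan B costs 36 × €1,468.45 = €52,864.20.
Loan B is cheaper by €52,984.80 − €52,864.20 = €120.60.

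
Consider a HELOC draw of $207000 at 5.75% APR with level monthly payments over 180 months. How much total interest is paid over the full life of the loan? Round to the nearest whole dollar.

$102,411

Monthly rate = 5.75%/12 = 0.0047917; payment = 207,000 × 0.0047917 / (1 − (1+0.0047917)^−180) = $1,718.95.
Total paid = 180 × $1,718.95 = $309,411.00; interest = $309,411.00 − $207,000 = $102,411.00.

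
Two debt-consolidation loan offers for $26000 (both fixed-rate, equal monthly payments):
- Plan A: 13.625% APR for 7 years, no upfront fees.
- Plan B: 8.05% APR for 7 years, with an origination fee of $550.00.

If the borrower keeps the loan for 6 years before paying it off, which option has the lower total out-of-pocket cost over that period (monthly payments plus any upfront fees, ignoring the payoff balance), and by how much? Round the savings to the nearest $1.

Plan B by $4,921

Plan A: at 13.625% the monthly rate is 0.0113542, so the payment is 26,000 × 0.0113542 / (1 − 1.0113542^−84) = $481.87.
Plan B: monthly rate = 8.05%/12 = 0.0067083; payment = 26,000 × 0.0067083 / (1 − (1+0.0067083)^−84) = $405.89.
Over 72 months: Plan A costs 72 × $481.87 = $34,694.64; Plan B costs 72 × $405.89 + $550.00 = $29,774.08.
Plan B is cheaper by $34,694.64 − $29,774.08 = $4,920.56.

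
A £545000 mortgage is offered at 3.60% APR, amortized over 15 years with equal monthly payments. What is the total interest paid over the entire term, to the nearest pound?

At 3.60% the monthly rate is 0.0030000, so the payment is 545,000 × 0.0030000 / (1 − 1.0030000^−180) = £3,922.93.
Total paid = 180 × £3,922.93 = £706,127.40; interest = £706,127.40 − £545,000 = £161,127.40.

£161,127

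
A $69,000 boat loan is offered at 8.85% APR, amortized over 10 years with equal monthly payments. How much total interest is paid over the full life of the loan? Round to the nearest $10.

$35,220

Monthly rate = 8.85%/12 = 0.0073750; payment = 69,000 × 0.0073750 / (1 − (1+0.0073750)^−120) = $868.47.
Total paid = 120 × $868.47 = $104,216.40; interest = $104,216.40 − $69,000 = $35,216.40.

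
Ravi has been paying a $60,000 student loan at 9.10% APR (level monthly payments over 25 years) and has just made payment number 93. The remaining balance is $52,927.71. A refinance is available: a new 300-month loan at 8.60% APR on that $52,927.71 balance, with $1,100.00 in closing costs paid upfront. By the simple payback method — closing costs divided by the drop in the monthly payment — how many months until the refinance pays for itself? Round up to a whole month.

15 months

Current payment = 60,000 × 9.1%/12 / (1 − (1+0.0075833)^−300) = $507.63.
Refinanced payment = 52,927.71 × 0.0071667 / (1 − (1+0.0071667)^−300) = $429.76.
Monthly savings = $507.63 − $429.76 = $77.87.
Break-even = $1,100.00 / $77.87 = 14.13 → 15 months.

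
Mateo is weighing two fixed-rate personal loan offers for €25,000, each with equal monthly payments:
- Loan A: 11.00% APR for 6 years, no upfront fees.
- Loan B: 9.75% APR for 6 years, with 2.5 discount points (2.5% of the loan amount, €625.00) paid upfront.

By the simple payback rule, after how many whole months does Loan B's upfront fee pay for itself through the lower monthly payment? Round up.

Loan A: at 11.00% the monthly rate is 0.0091667, so the payment is 25,000 × 0.0091667 / (1 − 1.0091667^−72) = €475.85.
Loan B: monthly rate = 9.75%/12 = 0.0081250; payment = 25,000 × 0.0081250 / (1 − (1+0.0081250)^−72) = €460.00.
Monthly savings = €475.85 − €460.00 = €15.85.
Break-even = €625.00 / €15.85 = 39.43 → 40 months.

40 months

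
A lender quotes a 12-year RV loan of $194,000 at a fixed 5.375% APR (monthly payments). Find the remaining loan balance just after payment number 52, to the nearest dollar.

With monthly rate i = 5.375%/12 = 0.0044792, the balance after k of n payments is P · [(1+i)^n − (1+i)^k] / [(1+i)^n − 1].
(1+0.0044792)^144 = 1.90324394 and (1+0.0044792)^52 = 1.26161997, so the balance is 194,000 × (1.90324394 − 1.26161997) / (1.90324394 − 1) = $137,808.90.

$137,809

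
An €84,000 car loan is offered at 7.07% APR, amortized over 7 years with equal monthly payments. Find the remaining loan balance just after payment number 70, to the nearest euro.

€17,027

With monthly rate i = 7.07%/12 = 0.0058917, the balance after k of n payments is P · [(1+i)^n − (1+i)^k] / [(1+i)^n − 1].
(1+0.0058917)^84 = 1.63795385 and (1+0.0058917)^70 = 1.50863687, so the balance is 84,000 × (1.63795385 − 1.50863687) / (1.63795385 − 1) = €17,027.29.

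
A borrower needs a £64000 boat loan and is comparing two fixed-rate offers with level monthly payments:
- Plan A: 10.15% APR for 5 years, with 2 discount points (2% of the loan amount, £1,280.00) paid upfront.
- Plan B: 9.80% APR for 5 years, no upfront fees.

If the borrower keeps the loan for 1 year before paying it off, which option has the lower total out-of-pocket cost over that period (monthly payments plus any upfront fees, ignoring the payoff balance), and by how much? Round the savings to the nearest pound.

Plan B by £1,412

Plan A: at 10.15% the monthly rate is 0.0084583, so the payment is 64,000 × 0.0084583 / (1 − 1.0084583^−60) = £1,364.54.
Plan B: at 9.80% the monthly rate is 0.0081667, so the payment is 64,000 × 0.0081667 / (1 − 1.0081667^−60) = £1,353.52.
Over 12 months: Plan A costs 12 × £1,364.54 + £1,280.00 = £17,654.48; Plan B costs 12 × £1,353.52 = £16,242.24.
Plan B is cheaper by £17,654.48 − £16,242.24 = £1,412.24.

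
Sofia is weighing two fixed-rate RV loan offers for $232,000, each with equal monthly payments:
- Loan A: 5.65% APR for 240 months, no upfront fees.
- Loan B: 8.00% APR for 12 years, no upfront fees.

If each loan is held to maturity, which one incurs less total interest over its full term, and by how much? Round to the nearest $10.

Loan B by $26,120

Loan A: at 5.65% the monthly rate is 0.0047083, so the payment is 232,000 × 0.0047083 / (1 − 1.0047083^−240) = $1,615.62.
Total interest on Loan A = 240 × $1,615.62 − $232,000 = $155,748.80.
Loan B: monthly rate = 8%/12 = 0.0066667; payment = 232,000 × 0.0066667 / (1 − (1+0.0066667)^−144) = $2,511.29.
Total interest on Loan B = 144 × $2,511.29 − $232,000 = $129,625.76.
Loan B is lower by $26,123.04.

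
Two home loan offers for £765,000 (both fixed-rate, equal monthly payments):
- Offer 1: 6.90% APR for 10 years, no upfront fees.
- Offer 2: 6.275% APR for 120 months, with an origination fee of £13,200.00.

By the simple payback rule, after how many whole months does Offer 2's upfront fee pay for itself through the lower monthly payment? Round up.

Offer 1: at 6.90% the monthly rate is 0.0057500, so the payment is 765,000 × 0.0057500 / (1 − 1.0057500^−120) = £8,842.92.
Offer 2: monthly rate = 6.275%/12 = 0.0052292; payment = 765,000 × 0.0052292 / (1 − (1+0.0052292)^−120) = £8,599.10.
Monthly savings = £8,842.92 − £8,599.10 = £243.82.
Break-even = £13,200.00 / £243.82 = 54.14 → 55 months.

55 months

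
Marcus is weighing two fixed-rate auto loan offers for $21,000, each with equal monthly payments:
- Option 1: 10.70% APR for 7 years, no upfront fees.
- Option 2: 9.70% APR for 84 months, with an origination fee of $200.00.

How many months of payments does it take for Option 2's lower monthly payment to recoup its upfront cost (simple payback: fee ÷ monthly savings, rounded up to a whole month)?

19 months

Option 1: monthly rate = 10.7%/12 = 0.0089167; payment = 21,000 × 0.0089167 / (1 − (1+0.0089167)^−84) = $356.27.
Option 2: at 9.70% the monthly rate is 0.0080833, so the payment is 21,000 × 0.0080833 / (1 − 1.0080833^−84) = $345.38.
Monthly savings = $356.27 − $345.38 = $10.89.
Break-even = $200.00 / $10.89 = 18.37 → 19 months.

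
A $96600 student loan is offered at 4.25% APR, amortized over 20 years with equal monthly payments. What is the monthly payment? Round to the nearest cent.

At 4.25% the monthly rate is 0.0035417, so the payment is 96,600 × 0.0035417 / (1 − 1.0035417^−240) = $598.18.

$598.18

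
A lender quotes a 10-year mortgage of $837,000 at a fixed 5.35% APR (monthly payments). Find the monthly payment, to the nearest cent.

$9,021.56

Monthly rate = 5.35%/12 = 0.0044583; payment = 837,000 × 0.0044583 / (1 − (1+0.0044583)^−120) = $9,021.56.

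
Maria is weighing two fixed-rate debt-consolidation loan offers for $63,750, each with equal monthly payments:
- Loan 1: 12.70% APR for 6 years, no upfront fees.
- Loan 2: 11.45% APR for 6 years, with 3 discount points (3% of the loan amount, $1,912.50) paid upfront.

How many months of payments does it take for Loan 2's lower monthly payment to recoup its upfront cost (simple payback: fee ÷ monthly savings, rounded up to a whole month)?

47 months

Loan 1: monthly rate = 12.7%/12 = 0.0105833; payment = 63,750 × 0.0105833 / (1 − (1+0.0105833)^−72) = $1,269.65.
Loan 2: at 11.45% the monthly rate is 0.0095417, so the payment is 63,750 × 0.0095417 / (1 − 1.0095417^−72) = $1,228.17.
Monthly savings = $1,269.65 − $1,228.17 = $41.48.
Break-even = $1,912.50 / $41.48 = 46.11 → 47 months.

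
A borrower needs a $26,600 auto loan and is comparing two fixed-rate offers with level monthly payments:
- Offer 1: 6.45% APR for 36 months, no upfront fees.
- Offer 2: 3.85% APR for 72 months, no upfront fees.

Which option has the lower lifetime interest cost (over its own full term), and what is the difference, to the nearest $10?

Offer 1: monthly rate = 6.45%/12 = 0.0053750; payment = 26,600 × 0.0053750 / (1 − (1+0.0053750)^−36) = $814.66.
Total interest on Offer 1 = 36 × $814.66 − $26,600 = $2,727.76.
Offer 2: at 3.85% the monthly rate is 0.0032083, so the payment is 26,600 × 0.0032083 / (1 − 1.0032083^−72) = $414.35.
Total interest on Offer 2 = 72 × $414.35 − $26,600 = $3,233.20.
Offer 1 is lower by $505.44.

Offer 1 by $510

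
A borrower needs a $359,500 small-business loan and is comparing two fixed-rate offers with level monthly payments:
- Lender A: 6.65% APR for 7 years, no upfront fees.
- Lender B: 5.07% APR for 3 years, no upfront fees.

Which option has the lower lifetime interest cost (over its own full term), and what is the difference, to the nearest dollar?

Lender A: at 6.65% the monthly rate is 0.0055417, so the payment is 359,500 × 0.0055417 / (1 − 1.0055417^−84) = $5,364.52.
Total interest on Lender A = 84 × $5,364.52 − $359,500 = $91,119.68.
Lender B: at 5.07% the monthly rate is 0.0042250, so the payment is 359,500 × 0.0042250 / (1 − 1.0042250^−36) = $10,785.84.
Total interest on Lender B = 36 × $10,785.84 − $359,500 = $28,790.24.
Lender B is lower by $62,329.44.

Lender B by $62,329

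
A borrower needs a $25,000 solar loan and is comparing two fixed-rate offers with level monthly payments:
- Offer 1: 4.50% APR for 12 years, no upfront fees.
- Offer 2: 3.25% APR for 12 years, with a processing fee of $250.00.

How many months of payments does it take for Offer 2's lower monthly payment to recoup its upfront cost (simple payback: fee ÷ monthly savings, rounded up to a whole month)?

17 months

Offer 1: at 4.50% the monthly rate is 0.0037500, so the payment is 25,000 × 0.0037500 / (1 − 1.0037500^−144) = $225.00.
Offer 2: at 3.25% the monthly rate is 0.0027083, so the payment is 25,000 × 0.0027083 / (1 − 1.0027083^−144) = $209.89.
Monthly savings = $225.00 − $209.89 = $15.11.
Break-even = $250.00 / $15.11 = 16.55 → 17 months.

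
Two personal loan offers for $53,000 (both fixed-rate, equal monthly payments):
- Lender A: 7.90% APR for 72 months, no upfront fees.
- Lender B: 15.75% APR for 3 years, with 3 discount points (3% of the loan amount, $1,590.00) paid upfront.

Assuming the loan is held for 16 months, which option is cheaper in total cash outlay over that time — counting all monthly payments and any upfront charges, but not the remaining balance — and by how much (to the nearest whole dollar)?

Lender A: monthly rate = 7.9%/12 = 0.0065833; payment = 53,000 × 0.0065833 / (1 − (1+0.0065833)^−72) = $926.68.
Lender B: monthly rate = 15.75%/12 = 0.0131250; payment = 53,000 × 0.0131250 / (1 − (1+0.0131250)^−36) = $1,856.79.
Over 16 months: Lender A costs 16 × $926.68 = $14,826.88; Lender B costs 16 × $1,856.79 + $1,590.00 = $31,298.64.
Lender A is cheaper by $31,298.64 − $14,826.88 = $16,471.76.

Lender A by $16,472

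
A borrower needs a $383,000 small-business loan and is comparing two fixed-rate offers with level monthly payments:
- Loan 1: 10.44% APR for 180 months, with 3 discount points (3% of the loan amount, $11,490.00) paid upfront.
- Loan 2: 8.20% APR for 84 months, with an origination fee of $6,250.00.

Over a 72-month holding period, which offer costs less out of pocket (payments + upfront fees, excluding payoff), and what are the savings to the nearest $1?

Loan 1: at 10.44% the monthly rate is 0.0087000, so the payment is 383,000 × 0.0087000 / (1 − 1.0087000^−180) = $4,219.44.
Loan 2: at 8.20% the monthly rate is 0.0068333, so the payment is 383,000 × 0.0068333 / (1 − 1.0068333^−84) = $6,007.75.
Over 72 months: Loan 1 costs 72 × $4,219.44 + $11,490.00 = $315,289.68; Loan 2 costs 72 × $6,007.75 + $6,250.00 = $438,808.00.
Loan 1 is cheaper by $438,808.00 − $315,289.68 = $123,518.32.

Loan 1 by $123,518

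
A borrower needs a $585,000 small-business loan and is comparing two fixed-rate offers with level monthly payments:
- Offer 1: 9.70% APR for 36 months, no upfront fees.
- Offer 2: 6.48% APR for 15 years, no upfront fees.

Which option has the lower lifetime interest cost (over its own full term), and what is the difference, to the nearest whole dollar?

Offer 1: at 9.70% the monthly rate is 0.0080833, so the payment is 585,000 × 0.0080833 / (1 − 1.0080833^−36) = $18,794.02.
Total interest on Offer 1 = 36 × $18,794.02 − $585,000 = $91,584.72.
Offer 2: at 6.48% the monthly rate is 0.0054000, so the payment is 585,000 × 0.0054000 / (1 − 1.0054000^−180) = $5,089.55.
Total interest on Offer 2 = 180 × $5,089.55 − $585,000 = $331,119.00.
Offer 1 is lower by $239,534.28.

Offer 1 by $239,534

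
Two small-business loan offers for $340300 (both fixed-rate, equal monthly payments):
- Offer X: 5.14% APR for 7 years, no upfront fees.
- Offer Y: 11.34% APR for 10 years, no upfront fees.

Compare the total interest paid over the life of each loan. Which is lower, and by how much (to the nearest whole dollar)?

Offer X: monthly rate = 5.14%/12 = 0.0042833; payment = 340,300 × 0.0042833 / (1 − (1+0.0042833)^−84) = $4,832.19.
Total interest on Offer X = 84 × $4,832.19 − $340,300 = $65,603.96.
Offer Y: monthly rate = 11.34%/12 = 0.0094500; payment = 340,300 × 0.0094500 / (1 − (1+0.0094500)^−120) = $4,753.37.
Total interest on Offer Y = 120 × $4,753.37 − $340,300 = $230,104.40.
Offer X is lower by $164,500.44.

Offer X by $164,500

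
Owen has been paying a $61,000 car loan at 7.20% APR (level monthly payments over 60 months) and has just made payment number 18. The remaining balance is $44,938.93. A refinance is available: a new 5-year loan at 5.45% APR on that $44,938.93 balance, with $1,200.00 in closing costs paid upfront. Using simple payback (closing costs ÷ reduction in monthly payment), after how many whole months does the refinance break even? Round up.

Current payment = 61,000 × 7.2%/12 / (1 − (1+0.0060000)^−60) = $1,213.64.
Refinanced payment = 44,938.93 × 0.0045417 / (1 − (1+0.0045417)^−60) = $857.35.
Monthly savings = $1,213.64 − $857.35 = $356.29.
Break-even = $1,200.00 / $356.29 = 3.37 → 4 months.

4 months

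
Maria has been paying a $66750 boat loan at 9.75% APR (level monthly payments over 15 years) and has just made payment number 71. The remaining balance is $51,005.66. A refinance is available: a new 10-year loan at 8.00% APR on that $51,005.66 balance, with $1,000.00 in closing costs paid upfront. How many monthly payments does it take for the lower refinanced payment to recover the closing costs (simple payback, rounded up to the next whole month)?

12 months

Current payment = 66,750 × 9.75%/12 / (1 − (1+0.0081250)^−180) = $707.12.
Refinanced payment = 51,005.66 × 0.0066667 / (1 − (1+0.0066667)^−120) = $618.84.
Monthly savings = $707.12 − $618.84 = $88.28.
Break-even = $1,000.00 / $88.28 = 11.33 → 12 months.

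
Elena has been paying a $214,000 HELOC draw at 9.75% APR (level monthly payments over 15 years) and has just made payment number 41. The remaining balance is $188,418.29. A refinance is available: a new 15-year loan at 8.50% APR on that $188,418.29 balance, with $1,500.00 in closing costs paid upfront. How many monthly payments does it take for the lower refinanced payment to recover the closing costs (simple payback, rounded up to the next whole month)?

4 months

Current payment = 214,000 × 9.75%/12 / (1 − (1+0.0081250)^−180) = $2,267.04.
Refinanced payment = 188,418.29 × 0.0070833 / (1 − (1+0.0070833)^−180) = $1,855.43.
Monthly savings = $2,267.04 − $1,855.43 = $411.61.
Break-even = $1,500.00 / $411.61 = 3.64 → 4 months.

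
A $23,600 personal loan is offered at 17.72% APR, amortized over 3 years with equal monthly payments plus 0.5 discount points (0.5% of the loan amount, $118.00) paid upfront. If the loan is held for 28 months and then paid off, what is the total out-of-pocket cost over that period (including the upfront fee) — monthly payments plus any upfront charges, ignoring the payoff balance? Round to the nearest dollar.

At 17.72% the monthly rate is 0.0147667, so the payment is 23,600 × 0.0147667 / (1 − 1.0147667^−36) = $849.89.
Total outlay = 28 × $849.89 + $118.00 = $23,914.92.

$23,915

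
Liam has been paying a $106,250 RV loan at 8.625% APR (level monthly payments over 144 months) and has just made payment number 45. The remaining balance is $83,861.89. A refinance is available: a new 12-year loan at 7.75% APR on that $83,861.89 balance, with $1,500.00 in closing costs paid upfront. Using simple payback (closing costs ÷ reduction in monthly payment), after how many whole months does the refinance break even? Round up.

6 months

Current payment = 106,250 × 8.625%/12 / (1 − (1+0.0071875)^−144) = $1,186.83.
Refinanced payment = 83,861.89 × 0.0064583 / (1 − (1+0.0064583)^−144) = $896.31.
Monthly savings = $1,186.83 − $896.31 = $290.52.
Break-even = $1,500.00 / $290.52 = 5.16 → 6 months.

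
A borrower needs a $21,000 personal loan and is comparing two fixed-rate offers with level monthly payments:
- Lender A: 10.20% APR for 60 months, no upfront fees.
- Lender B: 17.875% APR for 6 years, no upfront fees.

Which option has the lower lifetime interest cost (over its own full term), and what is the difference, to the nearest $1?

Lender A: monthly rate = 10.2%/12 = 0.0085000; payment = 21,000 × 0.0085000 / (1 − (1+0.0085000)^−60) = $448.26.
Total interest on Lender A = 60 × $448.26 − $21,000 = $5,895.60.
Lender B: at 17.875% the monthly rate is 0.0148958, so the payment is 21,000 × 0.0148958 / (1 − 1.0148958^−72) = $477.48.
Total interest on Lender B = 72 × $477.48 − $21,000 = $13,378.56.
Lender A is lower by $7,482.96.

Lender A by $7,483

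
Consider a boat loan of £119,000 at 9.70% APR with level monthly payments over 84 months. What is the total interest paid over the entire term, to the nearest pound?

£45,400

Monthly rate = 9.7%/12 = 0.0080833; payment = 119,000 × 0.0080833 / (1 − (1+0.0080833)^−84) = £1,957.14.
Total paid = 84 × £1,957.14 = £164,399.76; interest = £164,399.76 − £119,000 = £45,399.76.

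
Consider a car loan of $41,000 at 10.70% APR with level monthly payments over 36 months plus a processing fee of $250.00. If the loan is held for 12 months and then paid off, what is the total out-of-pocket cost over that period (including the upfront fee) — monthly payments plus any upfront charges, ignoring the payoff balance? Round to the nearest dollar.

$16,288

Monthly rate = 10.7%/12 = 0.0089167; payment = 41,000 × 0.0089167 / (1 − (1+0.0089167)^−36) = $1,336.47.
Total outlay = 12 × $1,336.47 + $250.00 = $16,287.64.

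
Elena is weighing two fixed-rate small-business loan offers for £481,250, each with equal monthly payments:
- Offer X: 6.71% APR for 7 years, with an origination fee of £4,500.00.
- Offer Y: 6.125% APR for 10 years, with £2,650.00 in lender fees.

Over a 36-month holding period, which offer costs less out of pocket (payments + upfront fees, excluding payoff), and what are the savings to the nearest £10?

Offer Y by £67,450

Offer X: at 6.71% the monthly rate is 0.0055917, so the payment is 481,250 × 0.0055917 / (1 − 1.0055917^−84) = £7,195.32.
Offer Y: monthly rate = 6.125%/12 = 0.0051042; payment = 481,250 × 0.0051042 / (1 − (1+0.0051042)^−120) = £5,373.12.
Over 36 months: Offer X costs 36 × £7,195.32 + £4,500.00 = £263,531.52; Offer Y costs 36 × £5,373.12 + £2,650.00 = £196,082.32.
Offer Y is cheaper by £263,531.52 − £196,082.32 = £67,449.20.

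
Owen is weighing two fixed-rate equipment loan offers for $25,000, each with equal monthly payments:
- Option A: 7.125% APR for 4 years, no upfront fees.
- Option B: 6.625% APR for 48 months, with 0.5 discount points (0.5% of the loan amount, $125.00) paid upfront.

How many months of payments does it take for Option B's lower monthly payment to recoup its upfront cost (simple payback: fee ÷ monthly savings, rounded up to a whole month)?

Option A: at 7.125% the monthly rate is 0.0059375, so the payment is 25,000 × 0.0059375 / (1 − 1.0059375^−48) = $600.11.
Option B: at 6.625% the monthly rate is 0.0055208, so the payment is 25,000 × 0.0055208 / (1 − 1.0055208^−48) = $594.32.
Monthly savings = $600.11 − $594.32 = $5.79.
Break-even = $125.00 / $5.79 = 21.59 → 22 months.

22 months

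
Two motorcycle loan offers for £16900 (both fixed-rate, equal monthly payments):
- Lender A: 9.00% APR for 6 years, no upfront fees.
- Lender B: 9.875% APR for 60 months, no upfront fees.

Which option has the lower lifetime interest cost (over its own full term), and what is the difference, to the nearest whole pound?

Lender A: at 9.00% the monthly rate is 0.0075000, so the payment is 16,900 × 0.0075000 / (1 − 1.0075000^−72) = £304.63.
Total interest on Lender A = 72 × £304.63 − £16,900 = £5,033.36.
Lender B: at 9.875% the monthly rate is 0.0082292, so the payment is 16,900 × 0.0082292 / (1 − 1.0082292^−60) = £358.04.
Total interest on Lender B = 60 × £358.04 − £16,900 = £4,582.40.
Lender B is lower by £450.96.

Lender B by £451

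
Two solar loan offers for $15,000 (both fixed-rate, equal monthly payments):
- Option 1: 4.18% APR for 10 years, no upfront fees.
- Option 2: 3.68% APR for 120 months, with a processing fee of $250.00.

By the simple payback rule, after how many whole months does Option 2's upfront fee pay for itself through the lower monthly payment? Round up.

71 months

Option 1: at 4.18% the monthly rate is 0.0034833, so the payment is 15,000 × 0.0034833 / (1 − 1.0034833^−120) = $153.15.
Option 2: at 3.68% the monthly rate is 0.0030667, so the payment is 15,000 × 0.0030667 / (1 − 1.0030667^−120) = $149.60.
Monthly savings = $153.15 − $149.60 = $3.55.
Break-even = $250.00 / $3.55 = 70.42 → 71 months.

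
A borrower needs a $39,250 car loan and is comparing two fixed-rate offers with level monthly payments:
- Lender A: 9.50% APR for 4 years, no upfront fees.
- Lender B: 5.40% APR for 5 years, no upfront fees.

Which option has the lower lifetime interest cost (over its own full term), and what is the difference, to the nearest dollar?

Lender B by $2,457

Lender A: monthly rate = 9.5%/12 = 0.0079167; payment = 39,250 × 0.0079167 / (1 − (1+0.0079167)^−48) = $986.08.
Total interest on Lender A = 48 × $986.08 − $39,250 = $8,081.84.
Lender B: at 5.40% the monthly rate is 0.0045000, so the payment is 39,250 × 0.0045000 / (1 − 1.0045000^−60) = $747.91.
Total interest on Lender B = 60 × $747.91 − $39,250 = $5,624.60.
Lender B is lower by $2,457.24.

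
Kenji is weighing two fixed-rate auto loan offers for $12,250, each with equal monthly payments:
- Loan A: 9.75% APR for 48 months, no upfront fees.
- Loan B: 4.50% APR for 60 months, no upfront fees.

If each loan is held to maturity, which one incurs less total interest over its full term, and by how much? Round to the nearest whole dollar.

Loan B by $1,140

Loan A: monthly rate = 9.75%/12 = 0.0081250; payment = 12,250 × 0.0081250 / (1 − (1+0.0081250)^−48) = $309.22.
Total interest on Loan A = 48 × $309.22 − $12,250 = $2,592.56.
Loan B: monthly rate = 4.5%/12 = 0.0037500; payment = 12,250 × 0.0037500 / (1 − (1+0.0037500)^−60) = $228.38.
Total interest on Loan B = 60 × $228.38 − $12,250 = $1,452.80.
Loan B is lower by $1,139.76.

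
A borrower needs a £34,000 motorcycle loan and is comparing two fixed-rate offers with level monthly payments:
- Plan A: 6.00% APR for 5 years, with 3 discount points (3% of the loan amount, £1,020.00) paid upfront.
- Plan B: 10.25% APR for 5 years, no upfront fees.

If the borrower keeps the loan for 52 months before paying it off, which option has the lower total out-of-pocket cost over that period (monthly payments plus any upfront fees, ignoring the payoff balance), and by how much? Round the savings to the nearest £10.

Plan A: monthly rate = 6%/12 = 0.0050000; payment = 34,000 × 0.0050000 / (1 − (1+0.0050000)^−60) = £657.32.
Plan B: at 10.25% the monthly rate is 0.0085417, so the payment is 34,000 × 0.0085417 / (1 − 1.0085417^−60) = £726.59.
Over 52 months: Plan A costs 52 × £657.32 + £1,020.00 = £35,200.64; Plan B costs 52 × £726.59 = £37,782.68.
Plan A is cheaper by £37,782.68 − £35,200.64 = £2,582.04.

Plan A by £2,580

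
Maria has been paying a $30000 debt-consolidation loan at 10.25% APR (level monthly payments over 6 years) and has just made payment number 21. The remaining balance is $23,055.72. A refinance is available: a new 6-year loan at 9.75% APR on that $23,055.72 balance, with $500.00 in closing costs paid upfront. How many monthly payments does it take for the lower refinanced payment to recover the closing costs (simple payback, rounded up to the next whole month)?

Current payment = 30,000 × 10.25%/12 / (1 − (1+0.0085417)^−72) = $559.56.
Refinanced payment = 23,055.72 × 0.0081250 / (1 − (1+0.0081250)^−72) = $424.23.
Monthly savings = $559.56 − $424.23 = $135.33.
Break-even = $500.00 / $135.33 = 3.69 → 4 months.

4 months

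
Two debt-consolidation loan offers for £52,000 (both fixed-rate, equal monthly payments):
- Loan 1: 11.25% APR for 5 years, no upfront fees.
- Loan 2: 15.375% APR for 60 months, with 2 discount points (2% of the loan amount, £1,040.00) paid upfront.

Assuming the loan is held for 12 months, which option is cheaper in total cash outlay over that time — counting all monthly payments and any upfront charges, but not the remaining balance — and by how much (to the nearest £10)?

Loan 1 by £2,360

Loan 1: at 11.25% the monthly rate is 0.0093750, so the payment is 52,000 × 0.0093750 / (1 − 1.0093750^−60) = £1,137.10.
Loan 2: at 15.375% the monthly rate is 0.0128125, so the payment is 52,000 × 0.0128125 / (1 − 1.0128125^−60) = £1,247.34.
Over 12 months: Loan 1 costs 12 × £1,137.10 = £13,645.20; Loan 2 costs 12 × £1,247.34 + £1,040.00 = £16,008.08.
Loan 1 is cheaper by £16,008.08 − £13,645.20 = £2,362.88.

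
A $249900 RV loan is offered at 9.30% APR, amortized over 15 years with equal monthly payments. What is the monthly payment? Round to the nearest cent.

$2,579.44

At 9.30% the monthly rate is 0.0077500, so the payment is 249,900 × 0.0077500 / (1 − 1.0077500^−180) = $2,579.44.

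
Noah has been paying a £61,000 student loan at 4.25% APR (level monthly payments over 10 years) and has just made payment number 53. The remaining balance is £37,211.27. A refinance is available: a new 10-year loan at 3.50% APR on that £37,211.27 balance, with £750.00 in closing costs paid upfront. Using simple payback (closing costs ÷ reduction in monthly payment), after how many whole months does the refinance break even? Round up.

Current payment = 61,000 × 4.25%/12 / (1 − (1+0.0035417)^−120) = £624.87.
Refinanced payment = 37,211.27 × 0.0029167 / (1 − (1+0.0029167)^−120) = £367.97.
Monthly savings = £624.87 − £367.97 = £256.90.
Break-even = £750.00 / £256.90 = 2.92 → 3 months.

3 months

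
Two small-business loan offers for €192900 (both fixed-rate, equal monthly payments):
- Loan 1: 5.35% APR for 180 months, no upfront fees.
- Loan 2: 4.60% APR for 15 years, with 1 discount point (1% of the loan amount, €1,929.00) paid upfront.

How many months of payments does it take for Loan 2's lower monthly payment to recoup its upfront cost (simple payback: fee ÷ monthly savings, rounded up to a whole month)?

26 months

Loan 1: at 5.35% the monthly rate is 0.0044583, so the payment is 192,900 × 0.0044583 / (1 − 1.0044583^−180) = €1,560.84.
Loan 2: at 4.60% the monthly rate is 0.0038333, so the payment is 192,900 × 0.0038333 / (1 − 1.0038333^−180) = €1,485.55.
Monthly savings = €1,560.84 − €1,485.55 = €75.29.
Break-even = €1,929.00 / €75.29 = 25.62 → 26 months.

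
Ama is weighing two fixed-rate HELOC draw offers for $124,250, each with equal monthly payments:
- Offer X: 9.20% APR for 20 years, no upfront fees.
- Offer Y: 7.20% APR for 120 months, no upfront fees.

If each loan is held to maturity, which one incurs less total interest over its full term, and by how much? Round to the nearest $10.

Offer Y by $97,490

Offer X: monthly rate = 9.2%/12 = 0.0076667; payment = 124,250 × 0.0076667 / (1 − (1+0.0076667)^−240) = $1,133.94.
Total interest on Offer X = 240 × $1,133.94 − $124,250 = $147,895.60.
Offer Y: at 7.20% the monthly rate is 0.0060000, so the payment is 124,250 × 0.0060000 / (1 − 1.0060000^−120) = $1,455.49.
Total interest on Offer Y = 120 × $1,455.49 − $124,250 = $50,408.80.
Offer Y is lower by $97,486.80.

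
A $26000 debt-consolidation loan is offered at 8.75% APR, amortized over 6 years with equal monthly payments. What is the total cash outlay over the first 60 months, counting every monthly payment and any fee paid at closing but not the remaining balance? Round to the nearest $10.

At 8.75% the monthly rate is 0.0072917, so the payment is 26,000 × 0.0072917 / (1 − 1.0072917^−72) = $465.44.
Total outlay = 60 × $465.44 = $27,926.40.

$27,930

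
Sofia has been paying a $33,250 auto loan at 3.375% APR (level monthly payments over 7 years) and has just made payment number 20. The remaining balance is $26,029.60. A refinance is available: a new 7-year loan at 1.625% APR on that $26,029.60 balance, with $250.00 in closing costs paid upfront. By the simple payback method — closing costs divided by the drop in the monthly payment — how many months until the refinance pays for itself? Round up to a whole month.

Current payment = 33,250 × 3.375%/12 / (1 − (1+0.0028125)^−84) = $444.98.
Refinanced payment = 26,029.60 × 0.0013542 / (1 − (1+0.0013542)^−84) = $328.04.
Monthly savings = $444.98 − $328.04 = $116.94.
Break-even = $250.00 / $116.94 = 2.14 → 3 months.

3 months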